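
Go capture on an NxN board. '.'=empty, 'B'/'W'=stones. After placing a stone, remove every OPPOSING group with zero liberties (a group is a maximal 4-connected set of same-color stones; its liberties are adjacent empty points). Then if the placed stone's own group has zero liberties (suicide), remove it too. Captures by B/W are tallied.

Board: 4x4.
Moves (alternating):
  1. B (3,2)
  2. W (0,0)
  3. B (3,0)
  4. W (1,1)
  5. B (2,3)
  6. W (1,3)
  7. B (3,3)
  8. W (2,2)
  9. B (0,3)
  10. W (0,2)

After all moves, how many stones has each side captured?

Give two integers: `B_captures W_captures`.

Answer: 0 1

Derivation:
Move 1: B@(3,2) -> caps B=0 W=0
Move 2: W@(0,0) -> caps B=0 W=0
Move 3: B@(3,0) -> caps B=0 W=0
Move 4: W@(1,1) -> caps B=0 W=0
Move 5: B@(2,3) -> caps B=0 W=0
Move 6: W@(1,3) -> caps B=0 W=0
Move 7: B@(3,3) -> caps B=0 W=0
Move 8: W@(2,2) -> caps B=0 W=0
Move 9: B@(0,3) -> caps B=0 W=0
Move 10: W@(0,2) -> caps B=0 W=1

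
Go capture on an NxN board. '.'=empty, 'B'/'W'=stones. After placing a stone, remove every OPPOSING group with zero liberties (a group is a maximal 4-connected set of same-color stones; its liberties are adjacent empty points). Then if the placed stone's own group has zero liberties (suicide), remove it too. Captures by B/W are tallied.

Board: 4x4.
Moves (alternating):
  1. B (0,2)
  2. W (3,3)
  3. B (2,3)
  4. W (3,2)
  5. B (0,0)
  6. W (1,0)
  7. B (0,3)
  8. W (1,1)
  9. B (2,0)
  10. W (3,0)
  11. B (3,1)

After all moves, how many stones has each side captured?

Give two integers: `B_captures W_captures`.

Move 1: B@(0,2) -> caps B=0 W=0
Move 2: W@(3,3) -> caps B=0 W=0
Move 3: B@(2,3) -> caps B=0 W=0
Move 4: W@(3,2) -> caps B=0 W=0
Move 5: B@(0,0) -> caps B=0 W=0
Move 6: W@(1,0) -> caps B=0 W=0
Move 7: B@(0,3) -> caps B=0 W=0
Move 8: W@(1,1) -> caps B=0 W=0
Move 9: B@(2,0) -> caps B=0 W=0
Move 10: W@(3,0) -> caps B=0 W=0
Move 11: B@(3,1) -> caps B=1 W=0

Answer: 1 0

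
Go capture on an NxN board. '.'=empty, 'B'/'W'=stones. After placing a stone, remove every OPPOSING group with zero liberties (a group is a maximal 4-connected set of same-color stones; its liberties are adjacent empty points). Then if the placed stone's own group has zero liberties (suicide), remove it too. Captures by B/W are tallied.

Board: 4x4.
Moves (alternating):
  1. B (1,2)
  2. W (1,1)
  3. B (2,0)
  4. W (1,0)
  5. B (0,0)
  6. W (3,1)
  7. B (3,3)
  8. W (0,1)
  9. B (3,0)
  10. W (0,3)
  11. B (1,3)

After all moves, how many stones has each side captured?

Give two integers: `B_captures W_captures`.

Answer: 0 1

Derivation:
Move 1: B@(1,2) -> caps B=0 W=0
Move 2: W@(1,1) -> caps B=0 W=0
Move 3: B@(2,0) -> caps B=0 W=0
Move 4: W@(1,0) -> caps B=0 W=0
Move 5: B@(0,0) -> caps B=0 W=0
Move 6: W@(3,1) -> caps B=0 W=0
Move 7: B@(3,3) -> caps B=0 W=0
Move 8: W@(0,1) -> caps B=0 W=1
Move 9: B@(3,0) -> caps B=0 W=1
Move 10: W@(0,3) -> caps B=0 W=1
Move 11: B@(1,3) -> caps B=0 W=1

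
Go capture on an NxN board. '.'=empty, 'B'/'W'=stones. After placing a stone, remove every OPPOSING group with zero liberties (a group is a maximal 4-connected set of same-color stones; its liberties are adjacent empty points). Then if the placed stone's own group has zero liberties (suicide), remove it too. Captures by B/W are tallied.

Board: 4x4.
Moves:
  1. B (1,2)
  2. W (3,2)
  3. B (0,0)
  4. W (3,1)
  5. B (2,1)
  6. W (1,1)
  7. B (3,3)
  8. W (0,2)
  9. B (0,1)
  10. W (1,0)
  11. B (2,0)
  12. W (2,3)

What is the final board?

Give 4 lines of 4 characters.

Answer: ..W.
WWB.
BB.W
.WW.

Derivation:
Move 1: B@(1,2) -> caps B=0 W=0
Move 2: W@(3,2) -> caps B=0 W=0
Move 3: B@(0,0) -> caps B=0 W=0
Move 4: W@(3,1) -> caps B=0 W=0
Move 5: B@(2,1) -> caps B=0 W=0
Move 6: W@(1,1) -> caps B=0 W=0
Move 7: B@(3,3) -> caps B=0 W=0
Move 8: W@(0,2) -> caps B=0 W=0
Move 9: B@(0,1) -> caps B=0 W=0
Move 10: W@(1,0) -> caps B=0 W=2
Move 11: B@(2,0) -> caps B=0 W=2
Move 12: W@(2,3) -> caps B=0 W=3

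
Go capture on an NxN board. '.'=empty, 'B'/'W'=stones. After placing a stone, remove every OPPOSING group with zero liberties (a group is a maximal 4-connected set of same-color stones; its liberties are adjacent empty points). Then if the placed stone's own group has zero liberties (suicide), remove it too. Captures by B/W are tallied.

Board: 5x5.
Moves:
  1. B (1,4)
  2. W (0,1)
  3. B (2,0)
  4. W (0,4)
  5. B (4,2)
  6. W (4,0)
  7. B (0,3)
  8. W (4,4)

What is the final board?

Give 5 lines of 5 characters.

Move 1: B@(1,4) -> caps B=0 W=0
Move 2: W@(0,1) -> caps B=0 W=0
Move 3: B@(2,0) -> caps B=0 W=0
Move 4: W@(0,4) -> caps B=0 W=0
Move 5: B@(4,2) -> caps B=0 W=0
Move 6: W@(4,0) -> caps B=0 W=0
Move 7: B@(0,3) -> caps B=1 W=0
Move 8: W@(4,4) -> caps B=1 W=0

Answer: .W.B.
....B
B....
.....
W.B.W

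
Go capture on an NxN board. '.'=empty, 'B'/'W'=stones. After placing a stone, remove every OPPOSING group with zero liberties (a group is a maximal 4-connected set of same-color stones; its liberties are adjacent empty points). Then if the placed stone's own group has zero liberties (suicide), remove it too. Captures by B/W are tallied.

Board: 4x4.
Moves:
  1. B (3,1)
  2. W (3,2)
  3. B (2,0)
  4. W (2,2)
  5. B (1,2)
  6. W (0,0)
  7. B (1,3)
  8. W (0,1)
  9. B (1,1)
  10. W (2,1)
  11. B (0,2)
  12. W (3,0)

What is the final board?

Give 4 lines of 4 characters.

Move 1: B@(3,1) -> caps B=0 W=0
Move 2: W@(3,2) -> caps B=0 W=0
Move 3: B@(2,0) -> caps B=0 W=0
Move 4: W@(2,2) -> caps B=0 W=0
Move 5: B@(1,2) -> caps B=0 W=0
Move 6: W@(0,0) -> caps B=0 W=0
Move 7: B@(1,3) -> caps B=0 W=0
Move 8: W@(0,1) -> caps B=0 W=0
Move 9: B@(1,1) -> caps B=0 W=0
Move 10: W@(2,1) -> caps B=0 W=0
Move 11: B@(0,2) -> caps B=0 W=0
Move 12: W@(3,0) -> caps B=0 W=1

Answer: WWB.
.BBB
BWW.
W.W.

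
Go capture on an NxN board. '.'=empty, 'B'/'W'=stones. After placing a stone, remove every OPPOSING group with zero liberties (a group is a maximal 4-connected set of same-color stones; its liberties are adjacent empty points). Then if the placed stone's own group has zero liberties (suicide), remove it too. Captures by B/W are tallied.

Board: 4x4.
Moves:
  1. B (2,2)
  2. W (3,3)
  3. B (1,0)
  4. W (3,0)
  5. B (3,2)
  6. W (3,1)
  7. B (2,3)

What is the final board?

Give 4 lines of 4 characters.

Answer: ....
B...
..BB
WWB.

Derivation:
Move 1: B@(2,2) -> caps B=0 W=0
Move 2: W@(3,3) -> caps B=0 W=0
Move 3: B@(1,0) -> caps B=0 W=0
Move 4: W@(3,0) -> caps B=0 W=0
Move 5: B@(3,2) -> caps B=0 W=0
Move 6: W@(3,1) -> caps B=0 W=0
Move 7: B@(2,3) -> caps B=1 W=0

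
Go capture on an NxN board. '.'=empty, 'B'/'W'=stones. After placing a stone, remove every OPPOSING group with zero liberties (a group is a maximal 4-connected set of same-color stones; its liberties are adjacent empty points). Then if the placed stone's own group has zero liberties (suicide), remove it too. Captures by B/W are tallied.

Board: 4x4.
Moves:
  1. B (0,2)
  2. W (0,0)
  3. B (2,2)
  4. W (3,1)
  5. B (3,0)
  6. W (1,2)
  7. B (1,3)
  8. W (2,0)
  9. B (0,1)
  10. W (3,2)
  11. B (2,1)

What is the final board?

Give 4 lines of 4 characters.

Move 1: B@(0,2) -> caps B=0 W=0
Move 2: W@(0,0) -> caps B=0 W=0
Move 3: B@(2,2) -> caps B=0 W=0
Move 4: W@(3,1) -> caps B=0 W=0
Move 5: B@(3,0) -> caps B=0 W=0
Move 6: W@(1,2) -> caps B=0 W=0
Move 7: B@(1,3) -> caps B=0 W=0
Move 8: W@(2,0) -> caps B=0 W=1
Move 9: B@(0,1) -> caps B=0 W=1
Move 10: W@(3,2) -> caps B=0 W=1
Move 11: B@(2,1) -> caps B=0 W=1

Answer: WBB.
..WB
WBB.
.WW.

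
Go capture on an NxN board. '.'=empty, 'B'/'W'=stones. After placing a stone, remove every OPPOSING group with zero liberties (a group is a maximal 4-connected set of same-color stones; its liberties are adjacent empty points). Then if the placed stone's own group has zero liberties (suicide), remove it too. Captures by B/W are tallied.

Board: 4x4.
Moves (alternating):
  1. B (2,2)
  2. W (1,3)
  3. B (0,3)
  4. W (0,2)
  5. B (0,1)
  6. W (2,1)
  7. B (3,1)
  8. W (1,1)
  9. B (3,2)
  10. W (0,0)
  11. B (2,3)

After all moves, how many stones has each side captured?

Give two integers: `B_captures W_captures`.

Move 1: B@(2,2) -> caps B=0 W=0
Move 2: W@(1,3) -> caps B=0 W=0
Move 3: B@(0,3) -> caps B=0 W=0
Move 4: W@(0,2) -> caps B=0 W=1
Move 5: B@(0,1) -> caps B=0 W=1
Move 6: W@(2,1) -> caps B=0 W=1
Move 7: B@(3,1) -> caps B=0 W=1
Move 8: W@(1,1) -> caps B=0 W=1
Move 9: B@(3,2) -> caps B=0 W=1
Move 10: W@(0,0) -> caps B=0 W=2
Move 11: B@(2,3) -> caps B=0 W=2

Answer: 0 2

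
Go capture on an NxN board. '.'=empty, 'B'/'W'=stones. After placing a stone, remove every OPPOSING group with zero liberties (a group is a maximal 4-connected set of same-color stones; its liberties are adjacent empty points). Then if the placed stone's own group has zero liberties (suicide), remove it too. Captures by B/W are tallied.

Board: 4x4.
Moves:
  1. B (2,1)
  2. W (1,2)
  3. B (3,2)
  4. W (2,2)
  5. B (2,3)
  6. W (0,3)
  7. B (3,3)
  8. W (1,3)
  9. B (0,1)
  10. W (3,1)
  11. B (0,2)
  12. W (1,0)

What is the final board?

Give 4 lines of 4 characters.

Move 1: B@(2,1) -> caps B=0 W=0
Move 2: W@(1,2) -> caps B=0 W=0
Move 3: B@(3,2) -> caps B=0 W=0
Move 4: W@(2,2) -> caps B=0 W=0
Move 5: B@(2,3) -> caps B=0 W=0
Move 6: W@(0,3) -> caps B=0 W=0
Move 7: B@(3,3) -> caps B=0 W=0
Move 8: W@(1,3) -> caps B=0 W=0
Move 9: B@(0,1) -> caps B=0 W=0
Move 10: W@(3,1) -> caps B=0 W=3
Move 11: B@(0,2) -> caps B=0 W=3
Move 12: W@(1,0) -> caps B=0 W=3

Answer: .BBW
W.WW
.BW.
.W..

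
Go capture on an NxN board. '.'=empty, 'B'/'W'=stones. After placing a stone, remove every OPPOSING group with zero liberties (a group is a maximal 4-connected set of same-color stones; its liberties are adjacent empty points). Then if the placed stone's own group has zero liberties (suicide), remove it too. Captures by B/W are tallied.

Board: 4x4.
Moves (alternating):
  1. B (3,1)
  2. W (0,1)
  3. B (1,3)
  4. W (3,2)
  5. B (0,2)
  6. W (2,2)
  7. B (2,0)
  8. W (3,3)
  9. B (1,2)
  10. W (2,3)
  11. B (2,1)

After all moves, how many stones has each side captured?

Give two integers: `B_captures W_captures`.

Move 1: B@(3,1) -> caps B=0 W=0
Move 2: W@(0,1) -> caps B=0 W=0
Move 3: B@(1,3) -> caps B=0 W=0
Move 4: W@(3,2) -> caps B=0 W=0
Move 5: B@(0,2) -> caps B=0 W=0
Move 6: W@(2,2) -> caps B=0 W=0
Move 7: B@(2,0) -> caps B=0 W=0
Move 8: W@(3,3) -> caps B=0 W=0
Move 9: B@(1,2) -> caps B=0 W=0
Move 10: W@(2,3) -> caps B=0 W=0
Move 11: B@(2,1) -> caps B=4 W=0

Answer: 4 0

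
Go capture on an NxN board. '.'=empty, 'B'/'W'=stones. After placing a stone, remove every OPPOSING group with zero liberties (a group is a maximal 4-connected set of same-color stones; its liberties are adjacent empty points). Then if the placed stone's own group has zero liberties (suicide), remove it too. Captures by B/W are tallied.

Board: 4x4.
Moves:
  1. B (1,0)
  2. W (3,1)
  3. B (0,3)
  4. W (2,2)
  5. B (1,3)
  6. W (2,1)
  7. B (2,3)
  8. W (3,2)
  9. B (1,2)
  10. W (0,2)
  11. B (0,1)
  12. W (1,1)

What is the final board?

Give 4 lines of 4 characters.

Move 1: B@(1,0) -> caps B=0 W=0
Move 2: W@(3,1) -> caps B=0 W=0
Move 3: B@(0,3) -> caps B=0 W=0
Move 4: W@(2,2) -> caps B=0 W=0
Move 5: B@(1,3) -> caps B=0 W=0
Move 6: W@(2,1) -> caps B=0 W=0
Move 7: B@(2,3) -> caps B=0 W=0
Move 8: W@(3,2) -> caps B=0 W=0
Move 9: B@(1,2) -> caps B=0 W=0
Move 10: W@(0,2) -> caps B=0 W=0
Move 11: B@(0,1) -> caps B=1 W=0
Move 12: W@(1,1) -> caps B=1 W=0

Answer: .B.B
BWBB
.WWB
.WW.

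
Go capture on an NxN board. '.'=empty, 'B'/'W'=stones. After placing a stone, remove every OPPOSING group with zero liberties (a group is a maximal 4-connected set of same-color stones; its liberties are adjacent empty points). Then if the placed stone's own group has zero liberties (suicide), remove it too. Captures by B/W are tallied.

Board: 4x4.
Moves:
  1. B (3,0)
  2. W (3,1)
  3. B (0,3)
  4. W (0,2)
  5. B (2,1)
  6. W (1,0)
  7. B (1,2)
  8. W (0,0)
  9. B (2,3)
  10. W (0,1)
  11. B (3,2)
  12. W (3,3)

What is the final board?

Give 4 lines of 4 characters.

Answer: WWWB
W.B.
.B.B
B.B.

Derivation:
Move 1: B@(3,0) -> caps B=0 W=0
Move 2: W@(3,1) -> caps B=0 W=0
Move 3: B@(0,3) -> caps B=0 W=0
Move 4: W@(0,2) -> caps B=0 W=0
Move 5: B@(2,1) -> caps B=0 W=0
Move 6: W@(1,0) -> caps B=0 W=0
Move 7: B@(1,2) -> caps B=0 W=0
Move 8: W@(0,0) -> caps B=0 W=0
Move 9: B@(2,3) -> caps B=0 W=0
Move 10: W@(0,1) -> caps B=0 W=0
Move 11: B@(3,2) -> caps B=1 W=0
Move 12: W@(3,3) -> caps B=1 W=0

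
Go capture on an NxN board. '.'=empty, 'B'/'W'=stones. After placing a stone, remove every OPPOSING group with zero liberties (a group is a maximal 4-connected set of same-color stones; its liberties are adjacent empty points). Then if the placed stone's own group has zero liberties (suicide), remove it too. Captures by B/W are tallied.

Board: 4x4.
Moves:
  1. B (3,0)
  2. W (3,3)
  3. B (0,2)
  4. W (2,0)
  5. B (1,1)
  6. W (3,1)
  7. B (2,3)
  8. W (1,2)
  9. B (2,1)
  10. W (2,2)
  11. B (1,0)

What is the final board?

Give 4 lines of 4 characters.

Answer: ..B.
BBW.
WBWB
.W.W

Derivation:
Move 1: B@(3,0) -> caps B=0 W=0
Move 2: W@(3,3) -> caps B=0 W=0
Move 3: B@(0,2) -> caps B=0 W=0
Move 4: W@(2,0) -> caps B=0 W=0
Move 5: B@(1,1) -> caps B=0 W=0
Move 6: W@(3,1) -> caps B=0 W=1
Move 7: B@(2,3) -> caps B=0 W=1
Move 8: W@(1,2) -> caps B=0 W=1
Move 9: B@(2,1) -> caps B=0 W=1
Move 10: W@(2,2) -> caps B=0 W=1
Move 11: B@(1,0) -> caps B=0 W=1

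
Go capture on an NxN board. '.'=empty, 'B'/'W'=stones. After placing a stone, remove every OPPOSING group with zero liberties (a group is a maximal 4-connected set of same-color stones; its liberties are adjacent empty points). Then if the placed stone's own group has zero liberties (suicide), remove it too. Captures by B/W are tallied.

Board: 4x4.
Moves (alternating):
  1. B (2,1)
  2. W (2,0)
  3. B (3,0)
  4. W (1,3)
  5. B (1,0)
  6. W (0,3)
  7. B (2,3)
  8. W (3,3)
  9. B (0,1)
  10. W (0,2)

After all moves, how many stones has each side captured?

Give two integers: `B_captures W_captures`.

Move 1: B@(2,1) -> caps B=0 W=0
Move 2: W@(2,0) -> caps B=0 W=0
Move 3: B@(3,0) -> caps B=0 W=0
Move 4: W@(1,3) -> caps B=0 W=0
Move 5: B@(1,0) -> caps B=1 W=0
Move 6: W@(0,3) -> caps B=1 W=0
Move 7: B@(2,3) -> caps B=1 W=0
Move 8: W@(3,3) -> caps B=1 W=0
Move 9: B@(0,1) -> caps B=1 W=0
Move 10: W@(0,2) -> caps B=1 W=0

Answer: 1 0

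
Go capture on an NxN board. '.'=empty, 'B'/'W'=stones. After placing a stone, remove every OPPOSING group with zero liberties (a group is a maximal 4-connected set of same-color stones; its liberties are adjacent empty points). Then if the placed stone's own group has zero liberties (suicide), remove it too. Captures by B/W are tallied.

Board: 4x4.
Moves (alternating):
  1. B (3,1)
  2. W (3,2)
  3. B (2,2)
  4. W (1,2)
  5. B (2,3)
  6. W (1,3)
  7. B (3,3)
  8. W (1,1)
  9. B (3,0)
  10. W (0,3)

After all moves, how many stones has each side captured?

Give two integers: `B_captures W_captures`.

Move 1: B@(3,1) -> caps B=0 W=0
Move 2: W@(3,2) -> caps B=0 W=0
Move 3: B@(2,2) -> caps B=0 W=0
Move 4: W@(1,2) -> caps B=0 W=0
Move 5: B@(2,3) -> caps B=0 W=0
Move 6: W@(1,3) -> caps B=0 W=0
Move 7: B@(3,3) -> caps B=1 W=0
Move 8: W@(1,1) -> caps B=1 W=0
Move 9: B@(3,0) -> caps B=1 W=0
Move 10: W@(0,3) -> caps B=1 W=0

Answer: 1 0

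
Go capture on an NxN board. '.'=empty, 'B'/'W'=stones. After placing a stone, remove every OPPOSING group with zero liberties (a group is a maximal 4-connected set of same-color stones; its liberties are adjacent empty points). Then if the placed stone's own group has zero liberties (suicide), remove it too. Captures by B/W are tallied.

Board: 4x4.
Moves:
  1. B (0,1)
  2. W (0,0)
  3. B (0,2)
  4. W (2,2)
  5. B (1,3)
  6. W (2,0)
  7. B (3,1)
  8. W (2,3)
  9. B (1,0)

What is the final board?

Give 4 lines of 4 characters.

Move 1: B@(0,1) -> caps B=0 W=0
Move 2: W@(0,0) -> caps B=0 W=0
Move 3: B@(0,2) -> caps B=0 W=0
Move 4: W@(2,2) -> caps B=0 W=0
Move 5: B@(1,3) -> caps B=0 W=0
Move 6: W@(2,0) -> caps B=0 W=0
Move 7: B@(3,1) -> caps B=0 W=0
Move 8: W@(2,3) -> caps B=0 W=0
Move 9: B@(1,0) -> caps B=1 W=0

Answer: .BB.
B..B
W.WW
.B..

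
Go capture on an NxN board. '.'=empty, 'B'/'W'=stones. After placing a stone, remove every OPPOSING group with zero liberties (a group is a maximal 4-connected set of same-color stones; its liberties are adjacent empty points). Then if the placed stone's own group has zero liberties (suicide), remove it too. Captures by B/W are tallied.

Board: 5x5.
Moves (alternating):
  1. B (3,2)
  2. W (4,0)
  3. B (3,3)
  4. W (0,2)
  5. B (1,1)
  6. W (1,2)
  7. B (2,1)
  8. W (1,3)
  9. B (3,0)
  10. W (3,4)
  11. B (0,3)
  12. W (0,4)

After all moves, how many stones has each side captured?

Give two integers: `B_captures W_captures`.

Move 1: B@(3,2) -> caps B=0 W=0
Move 2: W@(4,0) -> caps B=0 W=0
Move 3: B@(3,3) -> caps B=0 W=0
Move 4: W@(0,2) -> caps B=0 W=0
Move 5: B@(1,1) -> caps B=0 W=0
Move 6: W@(1,2) -> caps B=0 W=0
Move 7: B@(2,1) -> caps B=0 W=0
Move 8: W@(1,3) -> caps B=0 W=0
Move 9: B@(3,0) -> caps B=0 W=0
Move 10: W@(3,4) -> caps B=0 W=0
Move 11: B@(0,3) -> caps B=0 W=0
Move 12: W@(0,4) -> caps B=0 W=1

Answer: 0 1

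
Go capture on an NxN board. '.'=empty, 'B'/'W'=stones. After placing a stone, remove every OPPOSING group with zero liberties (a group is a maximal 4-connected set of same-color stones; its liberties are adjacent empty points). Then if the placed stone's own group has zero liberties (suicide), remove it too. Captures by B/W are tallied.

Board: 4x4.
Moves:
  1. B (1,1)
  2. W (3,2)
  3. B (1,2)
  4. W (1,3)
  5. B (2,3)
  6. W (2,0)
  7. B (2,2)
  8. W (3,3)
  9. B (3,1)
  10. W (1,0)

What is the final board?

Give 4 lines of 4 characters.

Move 1: B@(1,1) -> caps B=0 W=0
Move 2: W@(3,2) -> caps B=0 W=0
Move 3: B@(1,2) -> caps B=0 W=0
Move 4: W@(1,3) -> caps B=0 W=0
Move 5: B@(2,3) -> caps B=0 W=0
Move 6: W@(2,0) -> caps B=0 W=0
Move 7: B@(2,2) -> caps B=0 W=0
Move 8: W@(3,3) -> caps B=0 W=0
Move 9: B@(3,1) -> caps B=2 W=0
Move 10: W@(1,0) -> caps B=2 W=0

Answer: ....
WBBW
W.BB
.B..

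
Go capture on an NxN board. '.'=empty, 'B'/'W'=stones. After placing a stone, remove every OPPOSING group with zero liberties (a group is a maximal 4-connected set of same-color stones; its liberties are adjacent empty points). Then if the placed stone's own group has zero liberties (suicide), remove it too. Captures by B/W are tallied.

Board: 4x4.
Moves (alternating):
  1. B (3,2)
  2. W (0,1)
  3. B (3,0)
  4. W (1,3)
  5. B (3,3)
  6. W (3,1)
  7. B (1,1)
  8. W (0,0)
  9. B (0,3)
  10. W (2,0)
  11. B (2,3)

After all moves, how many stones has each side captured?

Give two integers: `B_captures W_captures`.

Move 1: B@(3,2) -> caps B=0 W=0
Move 2: W@(0,1) -> caps B=0 W=0
Move 3: B@(3,0) -> caps B=0 W=0
Move 4: W@(1,3) -> caps B=0 W=0
Move 5: B@(3,3) -> caps B=0 W=0
Move 6: W@(3,1) -> caps B=0 W=0
Move 7: B@(1,1) -> caps B=0 W=0
Move 8: W@(0,0) -> caps B=0 W=0
Move 9: B@(0,3) -> caps B=0 W=0
Move 10: W@(2,0) -> caps B=0 W=1
Move 11: B@(2,3) -> caps B=0 W=1

Answer: 0 1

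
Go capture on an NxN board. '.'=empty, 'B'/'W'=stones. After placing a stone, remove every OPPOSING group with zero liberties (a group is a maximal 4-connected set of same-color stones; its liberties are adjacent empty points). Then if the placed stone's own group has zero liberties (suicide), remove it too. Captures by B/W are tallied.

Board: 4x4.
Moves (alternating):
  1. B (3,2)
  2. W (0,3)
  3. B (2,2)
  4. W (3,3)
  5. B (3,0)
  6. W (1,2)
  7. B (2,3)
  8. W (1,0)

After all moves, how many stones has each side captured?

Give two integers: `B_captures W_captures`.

Answer: 1 0

Derivation:
Move 1: B@(3,2) -> caps B=0 W=0
Move 2: W@(0,3) -> caps B=0 W=0
Move 3: B@(2,2) -> caps B=0 W=0
Move 4: W@(3,3) -> caps B=0 W=0
Move 5: B@(3,0) -> caps B=0 W=0
Move 6: W@(1,2) -> caps B=0 W=0
Move 7: B@(2,3) -> caps B=1 W=0
Move 8: W@(1,0) -> caps B=1 W=0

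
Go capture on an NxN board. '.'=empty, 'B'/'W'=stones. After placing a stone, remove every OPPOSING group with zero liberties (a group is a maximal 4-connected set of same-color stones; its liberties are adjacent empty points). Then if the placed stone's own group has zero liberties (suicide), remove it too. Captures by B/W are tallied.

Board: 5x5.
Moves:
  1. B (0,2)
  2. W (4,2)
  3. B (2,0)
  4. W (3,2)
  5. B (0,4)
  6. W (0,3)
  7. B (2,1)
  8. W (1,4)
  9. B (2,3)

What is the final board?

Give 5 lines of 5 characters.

Move 1: B@(0,2) -> caps B=0 W=0
Move 2: W@(4,2) -> caps B=0 W=0
Move 3: B@(2,0) -> caps B=0 W=0
Move 4: W@(3,2) -> caps B=0 W=0
Move 5: B@(0,4) -> caps B=0 W=0
Move 6: W@(0,3) -> caps B=0 W=0
Move 7: B@(2,1) -> caps B=0 W=0
Move 8: W@(1,4) -> caps B=0 W=1
Move 9: B@(2,3) -> caps B=0 W=1

Answer: ..BW.
....W
BB.B.
..W..
..W..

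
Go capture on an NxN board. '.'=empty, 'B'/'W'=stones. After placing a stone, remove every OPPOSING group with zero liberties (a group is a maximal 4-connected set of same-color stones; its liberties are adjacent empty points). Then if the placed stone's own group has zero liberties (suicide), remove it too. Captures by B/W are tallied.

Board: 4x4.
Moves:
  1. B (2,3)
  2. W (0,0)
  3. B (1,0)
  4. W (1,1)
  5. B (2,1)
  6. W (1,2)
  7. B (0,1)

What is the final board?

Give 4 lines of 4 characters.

Move 1: B@(2,3) -> caps B=0 W=0
Move 2: W@(0,0) -> caps B=0 W=0
Move 3: B@(1,0) -> caps B=0 W=0
Move 4: W@(1,1) -> caps B=0 W=0
Move 5: B@(2,1) -> caps B=0 W=0
Move 6: W@(1,2) -> caps B=0 W=0
Move 7: B@(0,1) -> caps B=1 W=0

Answer: .B..
BWW.
.B.B
....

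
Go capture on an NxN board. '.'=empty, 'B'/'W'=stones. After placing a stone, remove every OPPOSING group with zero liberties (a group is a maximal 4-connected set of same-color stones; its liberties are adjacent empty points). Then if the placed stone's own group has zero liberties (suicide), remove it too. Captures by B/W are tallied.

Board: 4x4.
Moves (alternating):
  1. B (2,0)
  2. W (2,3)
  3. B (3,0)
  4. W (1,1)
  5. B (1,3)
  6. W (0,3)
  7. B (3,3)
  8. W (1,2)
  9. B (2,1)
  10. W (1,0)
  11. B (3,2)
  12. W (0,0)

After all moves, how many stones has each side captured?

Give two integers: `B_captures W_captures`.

Answer: 0 1

Derivation:
Move 1: B@(2,0) -> caps B=0 W=0
Move 2: W@(2,3) -> caps B=0 W=0
Move 3: B@(3,0) -> caps B=0 W=0
Move 4: W@(1,1) -> caps B=0 W=0
Move 5: B@(1,3) -> caps B=0 W=0
Move 6: W@(0,3) -> caps B=0 W=0
Move 7: B@(3,3) -> caps B=0 W=0
Move 8: W@(1,2) -> caps B=0 W=1
Move 9: B@(2,1) -> caps B=0 W=1
Move 10: W@(1,0) -> caps B=0 W=1
Move 11: B@(3,2) -> caps B=0 W=1
Move 12: W@(0,0) -> caps B=0 W=1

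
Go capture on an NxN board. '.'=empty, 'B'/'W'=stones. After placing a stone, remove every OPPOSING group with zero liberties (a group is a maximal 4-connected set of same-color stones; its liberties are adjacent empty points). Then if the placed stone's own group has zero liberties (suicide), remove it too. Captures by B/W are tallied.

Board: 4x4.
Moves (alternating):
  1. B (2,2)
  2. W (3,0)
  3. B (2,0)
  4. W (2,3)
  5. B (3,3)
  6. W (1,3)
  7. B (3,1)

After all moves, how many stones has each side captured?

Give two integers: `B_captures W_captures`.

Answer: 1 0

Derivation:
Move 1: B@(2,2) -> caps B=0 W=0
Move 2: W@(3,0) -> caps B=0 W=0
Move 3: B@(2,0) -> caps B=0 W=0
Move 4: W@(2,3) -> caps B=0 W=0
Move 5: B@(3,3) -> caps B=0 W=0
Move 6: W@(1,3) -> caps B=0 W=0
Move 7: B@(3,1) -> caps B=1 W=0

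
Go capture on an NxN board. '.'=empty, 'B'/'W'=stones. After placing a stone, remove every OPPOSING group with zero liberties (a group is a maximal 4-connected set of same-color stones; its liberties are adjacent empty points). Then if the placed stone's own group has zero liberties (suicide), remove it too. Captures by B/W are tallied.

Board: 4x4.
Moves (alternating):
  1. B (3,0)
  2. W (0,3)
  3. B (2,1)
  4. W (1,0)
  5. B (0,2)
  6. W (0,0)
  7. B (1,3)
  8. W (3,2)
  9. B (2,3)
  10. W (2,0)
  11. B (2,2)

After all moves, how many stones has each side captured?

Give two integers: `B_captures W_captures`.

Answer: 1 0

Derivation:
Move 1: B@(3,0) -> caps B=0 W=0
Move 2: W@(0,3) -> caps B=0 W=0
Move 3: B@(2,1) -> caps B=0 W=0
Move 4: W@(1,0) -> caps B=0 W=0
Move 5: B@(0,2) -> caps B=0 W=0
Move 6: W@(0,0) -> caps B=0 W=0
Move 7: B@(1,3) -> caps B=1 W=0
Move 8: W@(3,2) -> caps B=1 W=0
Move 9: B@(2,3) -> caps B=1 W=0
Move 10: W@(2,0) -> caps B=1 W=0
Move 11: B@(2,2) -> caps B=1 W=0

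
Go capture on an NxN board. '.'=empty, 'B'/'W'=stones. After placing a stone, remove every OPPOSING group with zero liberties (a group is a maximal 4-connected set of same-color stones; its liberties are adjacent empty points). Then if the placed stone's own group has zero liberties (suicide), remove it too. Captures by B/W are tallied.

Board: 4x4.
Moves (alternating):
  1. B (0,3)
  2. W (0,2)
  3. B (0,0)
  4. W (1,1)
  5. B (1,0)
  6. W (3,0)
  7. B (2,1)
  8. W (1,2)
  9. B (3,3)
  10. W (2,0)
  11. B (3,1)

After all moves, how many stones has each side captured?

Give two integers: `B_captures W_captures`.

Move 1: B@(0,3) -> caps B=0 W=0
Move 2: W@(0,2) -> caps B=0 W=0
Move 3: B@(0,0) -> caps B=0 W=0
Move 4: W@(1,1) -> caps B=0 W=0
Move 5: B@(1,0) -> caps B=0 W=0
Move 6: W@(3,0) -> caps B=0 W=0
Move 7: B@(2,1) -> caps B=0 W=0
Move 8: W@(1,2) -> caps B=0 W=0
Move 9: B@(3,3) -> caps B=0 W=0
Move 10: W@(2,0) -> caps B=0 W=0
Move 11: B@(3,1) -> caps B=2 W=0

Answer: 2 0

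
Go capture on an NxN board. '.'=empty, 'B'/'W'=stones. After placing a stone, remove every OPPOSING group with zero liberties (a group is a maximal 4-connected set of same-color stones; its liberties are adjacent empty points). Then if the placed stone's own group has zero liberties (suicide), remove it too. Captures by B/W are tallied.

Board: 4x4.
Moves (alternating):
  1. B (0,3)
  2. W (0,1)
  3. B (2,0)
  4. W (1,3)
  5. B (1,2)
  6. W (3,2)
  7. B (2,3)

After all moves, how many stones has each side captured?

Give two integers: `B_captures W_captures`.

Answer: 1 0

Derivation:
Move 1: B@(0,3) -> caps B=0 W=0
Move 2: W@(0,1) -> caps B=0 W=0
Move 3: B@(2,0) -> caps B=0 W=0
Move 4: W@(1,3) -> caps B=0 W=0
Move 5: B@(1,2) -> caps B=0 W=0
Move 6: W@(3,2) -> caps B=0 W=0
Move 7: B@(2,3) -> caps B=1 W=0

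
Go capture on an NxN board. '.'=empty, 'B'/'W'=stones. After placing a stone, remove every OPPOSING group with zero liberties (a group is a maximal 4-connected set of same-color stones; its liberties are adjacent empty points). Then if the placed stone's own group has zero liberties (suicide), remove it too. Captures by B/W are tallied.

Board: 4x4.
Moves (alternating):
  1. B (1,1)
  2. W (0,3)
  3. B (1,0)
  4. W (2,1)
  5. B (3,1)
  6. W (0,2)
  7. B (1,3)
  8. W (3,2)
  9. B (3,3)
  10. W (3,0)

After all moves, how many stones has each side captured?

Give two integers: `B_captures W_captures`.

Answer: 0 1

Derivation:
Move 1: B@(1,1) -> caps B=0 W=0
Move 2: W@(0,3) -> caps B=0 W=0
Move 3: B@(1,0) -> caps B=0 W=0
Move 4: W@(2,1) -> caps B=0 W=0
Move 5: B@(3,1) -> caps B=0 W=0
Move 6: W@(0,2) -> caps B=0 W=0
Move 7: B@(1,3) -> caps B=0 W=0
Move 8: W@(3,2) -> caps B=0 W=0
Move 9: B@(3,3) -> caps B=0 W=0
Move 10: W@(3,0) -> caps B=0 W=1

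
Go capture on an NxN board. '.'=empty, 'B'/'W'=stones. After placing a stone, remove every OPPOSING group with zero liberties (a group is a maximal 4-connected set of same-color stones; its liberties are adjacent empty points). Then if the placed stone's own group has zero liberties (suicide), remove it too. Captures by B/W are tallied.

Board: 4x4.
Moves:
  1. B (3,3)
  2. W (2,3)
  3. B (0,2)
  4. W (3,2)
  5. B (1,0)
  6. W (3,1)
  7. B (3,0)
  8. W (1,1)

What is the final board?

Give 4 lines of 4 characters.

Answer: ..B.
BW..
...W
BWW.

Derivation:
Move 1: B@(3,3) -> caps B=0 W=0
Move 2: W@(2,3) -> caps B=0 W=0
Move 3: B@(0,2) -> caps B=0 W=0
Move 4: W@(3,2) -> caps B=0 W=1
Move 5: B@(1,0) -> caps B=0 W=1
Move 6: W@(3,1) -> caps B=0 W=1
Move 7: B@(3,0) -> caps B=0 W=1
Move 8: W@(1,1) -> caps B=0 W=1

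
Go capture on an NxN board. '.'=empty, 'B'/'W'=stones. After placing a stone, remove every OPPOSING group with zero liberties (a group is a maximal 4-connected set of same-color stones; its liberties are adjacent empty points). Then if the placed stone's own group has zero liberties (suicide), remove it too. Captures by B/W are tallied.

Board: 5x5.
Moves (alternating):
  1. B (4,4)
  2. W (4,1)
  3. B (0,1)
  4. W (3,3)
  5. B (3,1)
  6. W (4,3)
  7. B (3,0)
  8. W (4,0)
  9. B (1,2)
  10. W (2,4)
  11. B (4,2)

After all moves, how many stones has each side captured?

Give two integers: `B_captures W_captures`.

Answer: 2 0

Derivation:
Move 1: B@(4,4) -> caps B=0 W=0
Move 2: W@(4,1) -> caps B=0 W=0
Move 3: B@(0,1) -> caps B=0 W=0
Move 4: W@(3,3) -> caps B=0 W=0
Move 5: B@(3,1) -> caps B=0 W=0
Move 6: W@(4,3) -> caps B=0 W=0
Move 7: B@(3,0) -> caps B=0 W=0
Move 8: W@(4,0) -> caps B=0 W=0
Move 9: B@(1,2) -> caps B=0 W=0
Move 10: W@(2,4) -> caps B=0 W=0
Move 11: B@(4,2) -> caps B=2 W=0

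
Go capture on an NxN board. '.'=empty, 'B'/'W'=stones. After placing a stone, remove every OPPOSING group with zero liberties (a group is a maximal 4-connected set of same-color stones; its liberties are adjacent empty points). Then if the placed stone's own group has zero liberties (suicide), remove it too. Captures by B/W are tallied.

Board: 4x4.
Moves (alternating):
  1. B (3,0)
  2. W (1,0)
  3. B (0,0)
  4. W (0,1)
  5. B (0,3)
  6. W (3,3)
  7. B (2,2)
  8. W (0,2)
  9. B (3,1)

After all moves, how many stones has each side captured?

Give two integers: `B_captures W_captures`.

Move 1: B@(3,0) -> caps B=0 W=0
Move 2: W@(1,0) -> caps B=0 W=0
Move 3: B@(0,0) -> caps B=0 W=0
Move 4: W@(0,1) -> caps B=0 W=1
Move 5: B@(0,3) -> caps B=0 W=1
Move 6: W@(3,3) -> caps B=0 W=1
Move 7: B@(2,2) -> caps B=0 W=1
Move 8: W@(0,2) -> caps B=0 W=1
Move 9: B@(3,1) -> caps B=0 W=1

Answer: 0 1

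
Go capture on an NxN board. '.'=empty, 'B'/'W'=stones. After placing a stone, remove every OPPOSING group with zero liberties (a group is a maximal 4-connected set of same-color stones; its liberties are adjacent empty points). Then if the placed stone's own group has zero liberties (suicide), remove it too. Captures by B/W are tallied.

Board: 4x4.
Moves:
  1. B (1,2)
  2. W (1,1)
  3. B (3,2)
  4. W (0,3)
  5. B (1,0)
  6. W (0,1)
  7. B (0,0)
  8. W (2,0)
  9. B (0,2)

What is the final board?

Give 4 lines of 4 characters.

Answer: .WBW
.WB.
W...
..B.

Derivation:
Move 1: B@(1,2) -> caps B=0 W=0
Move 2: W@(1,1) -> caps B=0 W=0
Move 3: B@(3,2) -> caps B=0 W=0
Move 4: W@(0,3) -> caps B=0 W=0
Move 5: B@(1,0) -> caps B=0 W=0
Move 6: W@(0,1) -> caps B=0 W=0
Move 7: B@(0,0) -> caps B=0 W=0
Move 8: W@(2,0) -> caps B=0 W=2
Move 9: B@(0,2) -> caps B=0 W=2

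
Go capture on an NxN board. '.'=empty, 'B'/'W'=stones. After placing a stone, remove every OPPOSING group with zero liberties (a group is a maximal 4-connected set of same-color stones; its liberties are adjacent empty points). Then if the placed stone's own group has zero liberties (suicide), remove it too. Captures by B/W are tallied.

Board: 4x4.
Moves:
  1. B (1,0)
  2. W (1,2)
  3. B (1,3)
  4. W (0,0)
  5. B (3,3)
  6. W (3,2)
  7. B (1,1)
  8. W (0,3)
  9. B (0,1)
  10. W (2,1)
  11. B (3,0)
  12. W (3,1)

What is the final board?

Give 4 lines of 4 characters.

Move 1: B@(1,0) -> caps B=0 W=0
Move 2: W@(1,2) -> caps B=0 W=0
Move 3: B@(1,3) -> caps B=0 W=0
Move 4: W@(0,0) -> caps B=0 W=0
Move 5: B@(3,3) -> caps B=0 W=0
Move 6: W@(3,2) -> caps B=0 W=0
Move 7: B@(1,1) -> caps B=0 W=0
Move 8: W@(0,3) -> caps B=0 W=0
Move 9: B@(0,1) -> caps B=1 W=0
Move 10: W@(2,1) -> caps B=1 W=0
Move 11: B@(3,0) -> caps B=1 W=0
Move 12: W@(3,1) -> caps B=1 W=0

Answer: .B.W
BBWB
.W..
BWWB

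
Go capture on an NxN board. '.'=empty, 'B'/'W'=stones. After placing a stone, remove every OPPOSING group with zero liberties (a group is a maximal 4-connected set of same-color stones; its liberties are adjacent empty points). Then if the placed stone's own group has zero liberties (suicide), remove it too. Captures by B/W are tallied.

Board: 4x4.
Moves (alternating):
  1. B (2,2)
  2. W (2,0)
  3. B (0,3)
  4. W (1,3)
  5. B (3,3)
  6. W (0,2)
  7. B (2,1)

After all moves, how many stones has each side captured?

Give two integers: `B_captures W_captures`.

Answer: 0 1

Derivation:
Move 1: B@(2,2) -> caps B=0 W=0
Move 2: W@(2,0) -> caps B=0 W=0
Move 3: B@(0,3) -> caps B=0 W=0
Move 4: W@(1,3) -> caps B=0 W=0
Move 5: B@(3,3) -> caps B=0 W=0
Move 6: W@(0,2) -> caps B=0 W=1
Move 7: B@(2,1) -> caps B=0 W=1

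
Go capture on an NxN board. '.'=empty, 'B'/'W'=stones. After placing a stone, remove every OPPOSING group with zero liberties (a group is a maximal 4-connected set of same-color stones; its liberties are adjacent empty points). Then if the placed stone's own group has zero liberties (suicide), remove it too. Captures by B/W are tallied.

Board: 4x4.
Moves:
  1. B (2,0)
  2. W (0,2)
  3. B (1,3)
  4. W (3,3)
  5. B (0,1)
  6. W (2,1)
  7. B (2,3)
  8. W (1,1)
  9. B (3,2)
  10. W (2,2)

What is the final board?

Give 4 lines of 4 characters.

Answer: .BW.
.W.B
BWWB
..B.

Derivation:
Move 1: B@(2,0) -> caps B=0 W=0
Move 2: W@(0,2) -> caps B=0 W=0
Move 3: B@(1,3) -> caps B=0 W=0
Move 4: W@(3,3) -> caps B=0 W=0
Move 5: B@(0,1) -> caps B=0 W=0
Move 6: W@(2,1) -> caps B=0 W=0
Move 7: B@(2,3) -> caps B=0 W=0
Move 8: W@(1,1) -> caps B=0 W=0
Move 9: B@(3,2) -> caps B=1 W=0
Move 10: W@(2,2) -> caps B=1 W=0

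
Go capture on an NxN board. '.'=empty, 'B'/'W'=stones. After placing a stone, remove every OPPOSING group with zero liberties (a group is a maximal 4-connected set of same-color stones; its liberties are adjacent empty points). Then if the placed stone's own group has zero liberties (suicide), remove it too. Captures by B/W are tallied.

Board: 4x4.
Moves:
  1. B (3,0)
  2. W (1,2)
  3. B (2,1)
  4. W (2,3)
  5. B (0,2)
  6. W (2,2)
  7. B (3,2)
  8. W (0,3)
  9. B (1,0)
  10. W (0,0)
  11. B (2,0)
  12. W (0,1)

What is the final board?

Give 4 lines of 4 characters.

Answer: WW.W
B.W.
BBWW
B.B.

Derivation:
Move 1: B@(3,0) -> caps B=0 W=0
Move 2: W@(1,2) -> caps B=0 W=0
Move 3: B@(2,1) -> caps B=0 W=0
Move 4: W@(2,3) -> caps B=0 W=0
Move 5: B@(0,2) -> caps B=0 W=0
Move 6: W@(2,2) -> caps B=0 W=0
Move 7: B@(3,2) -> caps B=0 W=0
Move 8: W@(0,3) -> caps B=0 W=0
Move 9: B@(1,0) -> caps B=0 W=0
Move 10: W@(0,0) -> caps B=0 W=0
Move 11: B@(2,0) -> caps B=0 W=0
Move 12: W@(0,1) -> caps B=0 W=1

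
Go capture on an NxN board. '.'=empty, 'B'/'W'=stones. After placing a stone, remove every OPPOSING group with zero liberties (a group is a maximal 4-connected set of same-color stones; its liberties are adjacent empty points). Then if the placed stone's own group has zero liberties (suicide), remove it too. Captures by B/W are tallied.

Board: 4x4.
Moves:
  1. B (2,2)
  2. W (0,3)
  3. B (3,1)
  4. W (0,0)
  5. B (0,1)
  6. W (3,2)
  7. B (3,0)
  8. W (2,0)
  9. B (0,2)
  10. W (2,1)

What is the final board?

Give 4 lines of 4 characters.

Answer: WBBW
....
WWB.
..W.

Derivation:
Move 1: B@(2,2) -> caps B=0 W=0
Move 2: W@(0,3) -> caps B=0 W=0
Move 3: B@(3,1) -> caps B=0 W=0
Move 4: W@(0,0) -> caps B=0 W=0
Move 5: B@(0,1) -> caps B=0 W=0
Move 6: W@(3,2) -> caps B=0 W=0
Move 7: B@(3,0) -> caps B=0 W=0
Move 8: W@(2,0) -> caps B=0 W=0
Move 9: B@(0,2) -> caps B=0 W=0
Move 10: W@(2,1) -> caps B=0 W=2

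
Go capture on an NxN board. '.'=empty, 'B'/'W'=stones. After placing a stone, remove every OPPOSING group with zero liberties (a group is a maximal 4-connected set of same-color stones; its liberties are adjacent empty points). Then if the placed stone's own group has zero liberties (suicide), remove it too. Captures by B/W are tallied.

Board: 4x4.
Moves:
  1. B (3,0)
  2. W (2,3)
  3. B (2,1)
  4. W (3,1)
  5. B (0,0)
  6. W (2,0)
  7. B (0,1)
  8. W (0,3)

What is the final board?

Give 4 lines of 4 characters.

Move 1: B@(3,0) -> caps B=0 W=0
Move 2: W@(2,3) -> caps B=0 W=0
Move 3: B@(2,1) -> caps B=0 W=0
Move 4: W@(3,1) -> caps B=0 W=0
Move 5: B@(0,0) -> caps B=0 W=0
Move 6: W@(2,0) -> caps B=0 W=1
Move 7: B@(0,1) -> caps B=0 W=1
Move 8: W@(0,3) -> caps B=0 W=1

Answer: BB.W
....
WB.W
.W..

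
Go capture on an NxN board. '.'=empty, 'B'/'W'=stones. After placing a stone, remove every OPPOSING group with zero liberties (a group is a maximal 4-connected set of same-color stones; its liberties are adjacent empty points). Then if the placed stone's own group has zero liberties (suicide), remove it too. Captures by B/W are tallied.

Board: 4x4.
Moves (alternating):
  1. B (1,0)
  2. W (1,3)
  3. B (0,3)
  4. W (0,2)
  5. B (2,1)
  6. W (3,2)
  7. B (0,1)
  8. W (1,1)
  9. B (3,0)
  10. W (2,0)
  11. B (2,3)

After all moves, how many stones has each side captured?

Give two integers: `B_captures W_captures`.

Answer: 0 1

Derivation:
Move 1: B@(1,0) -> caps B=0 W=0
Move 2: W@(1,3) -> caps B=0 W=0
Move 3: B@(0,3) -> caps B=0 W=0
Move 4: W@(0,2) -> caps B=0 W=1
Move 5: B@(2,1) -> caps B=0 W=1
Move 6: W@(3,2) -> caps B=0 W=1
Move 7: B@(0,1) -> caps B=0 W=1
Move 8: W@(1,1) -> caps B=0 W=1
Move 9: B@(3,0) -> caps B=0 W=1
Move 10: W@(2,0) -> caps B=0 W=1
Move 11: B@(2,3) -> caps B=0 W=1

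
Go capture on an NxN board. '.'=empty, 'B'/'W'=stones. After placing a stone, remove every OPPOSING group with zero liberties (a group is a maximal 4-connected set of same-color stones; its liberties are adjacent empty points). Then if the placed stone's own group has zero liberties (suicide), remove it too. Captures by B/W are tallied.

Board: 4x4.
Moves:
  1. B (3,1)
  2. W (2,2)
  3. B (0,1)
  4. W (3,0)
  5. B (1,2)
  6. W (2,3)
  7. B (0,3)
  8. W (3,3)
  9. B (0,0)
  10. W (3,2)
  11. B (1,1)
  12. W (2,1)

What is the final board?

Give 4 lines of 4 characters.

Move 1: B@(3,1) -> caps B=0 W=0
Move 2: W@(2,2) -> caps B=0 W=0
Move 3: B@(0,1) -> caps B=0 W=0
Move 4: W@(3,0) -> caps B=0 W=0
Move 5: B@(1,2) -> caps B=0 W=0
Move 6: W@(2,3) -> caps B=0 W=0
Move 7: B@(0,3) -> caps B=0 W=0
Move 8: W@(3,3) -> caps B=0 W=0
Move 9: B@(0,0) -> caps B=0 W=0
Move 10: W@(3,2) -> caps B=0 W=0
Move 11: B@(1,1) -> caps B=0 W=0
Move 12: W@(2,1) -> caps B=0 W=1

Answer: BB.B
.BB.
.WWW
W.WW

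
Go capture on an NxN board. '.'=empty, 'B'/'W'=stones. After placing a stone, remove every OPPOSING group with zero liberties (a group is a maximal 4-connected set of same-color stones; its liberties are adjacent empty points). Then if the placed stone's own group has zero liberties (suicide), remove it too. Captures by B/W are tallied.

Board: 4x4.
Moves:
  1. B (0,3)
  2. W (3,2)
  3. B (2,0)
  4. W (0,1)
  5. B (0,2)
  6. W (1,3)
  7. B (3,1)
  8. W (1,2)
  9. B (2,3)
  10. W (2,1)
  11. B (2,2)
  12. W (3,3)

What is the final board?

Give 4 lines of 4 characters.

Move 1: B@(0,3) -> caps B=0 W=0
Move 2: W@(3,2) -> caps B=0 W=0
Move 3: B@(2,0) -> caps B=0 W=0
Move 4: W@(0,1) -> caps B=0 W=0
Move 5: B@(0,2) -> caps B=0 W=0
Move 6: W@(1,3) -> caps B=0 W=0
Move 7: B@(3,1) -> caps B=0 W=0
Move 8: W@(1,2) -> caps B=0 W=2
Move 9: B@(2,3) -> caps B=0 W=2
Move 10: W@(2,1) -> caps B=0 W=2
Move 11: B@(2,2) -> caps B=0 W=2
Move 12: W@(3,3) -> caps B=0 W=4

Answer: .W..
..WW
BW..
.BWW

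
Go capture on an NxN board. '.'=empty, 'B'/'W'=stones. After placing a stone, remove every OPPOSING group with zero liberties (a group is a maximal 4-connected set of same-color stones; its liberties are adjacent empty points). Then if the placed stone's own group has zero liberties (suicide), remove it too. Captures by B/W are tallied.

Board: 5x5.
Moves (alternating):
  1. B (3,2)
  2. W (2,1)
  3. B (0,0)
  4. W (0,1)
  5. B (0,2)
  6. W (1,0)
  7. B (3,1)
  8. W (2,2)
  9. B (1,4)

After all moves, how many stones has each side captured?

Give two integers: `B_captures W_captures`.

Move 1: B@(3,2) -> caps B=0 W=0
Move 2: W@(2,1) -> caps B=0 W=0
Move 3: B@(0,0) -> caps B=0 W=0
Move 4: W@(0,1) -> caps B=0 W=0
Move 5: B@(0,2) -> caps B=0 W=0
Move 6: W@(1,0) -> caps B=0 W=1
Move 7: B@(3,1) -> caps B=0 W=1
Move 8: W@(2,2) -> caps B=0 W=1
Move 9: B@(1,4) -> caps B=0 W=1

Answer: 0 1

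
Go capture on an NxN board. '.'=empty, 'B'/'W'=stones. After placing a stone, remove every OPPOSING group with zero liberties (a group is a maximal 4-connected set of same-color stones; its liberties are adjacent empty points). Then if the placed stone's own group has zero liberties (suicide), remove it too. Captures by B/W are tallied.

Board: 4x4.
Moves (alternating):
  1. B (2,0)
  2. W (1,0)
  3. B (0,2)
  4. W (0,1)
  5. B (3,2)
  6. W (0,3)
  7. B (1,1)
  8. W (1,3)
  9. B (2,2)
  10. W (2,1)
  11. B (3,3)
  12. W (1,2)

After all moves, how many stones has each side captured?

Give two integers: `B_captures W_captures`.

Move 1: B@(2,0) -> caps B=0 W=0
Move 2: W@(1,0) -> caps B=0 W=0
Move 3: B@(0,2) -> caps B=0 W=0
Move 4: W@(0,1) -> caps B=0 W=0
Move 5: B@(3,2) -> caps B=0 W=0
Move 6: W@(0,3) -> caps B=0 W=0
Move 7: B@(1,1) -> caps B=0 W=0
Move 8: W@(1,3) -> caps B=0 W=0
Move 9: B@(2,2) -> caps B=0 W=0
Move 10: W@(2,1) -> caps B=0 W=0
Move 11: B@(3,3) -> caps B=0 W=0
Move 12: W@(1,2) -> caps B=0 W=2

Answer: 0 2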